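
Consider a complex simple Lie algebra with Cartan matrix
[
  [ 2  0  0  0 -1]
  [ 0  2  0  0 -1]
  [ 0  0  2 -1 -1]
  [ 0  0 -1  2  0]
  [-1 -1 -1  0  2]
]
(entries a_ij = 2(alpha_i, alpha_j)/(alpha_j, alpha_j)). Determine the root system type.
type D_5

The matrix has rank 5 with 2's on the diagonal. Reading the off-diagonal entries as Dynkin edges (a single edge where a_ij = a_ji = -1; a double or triple edge where a_ij * a_ji = 2 or 3), the diagram is a chain of 3 nodes with a fork of two nodes at one end (D_5). One simple-root ordering that puts it in standard form is (alpha_4, alpha_3, alpha_5, alpha_1, alpha_2). So the algebra is type D_5, i.e. so(10).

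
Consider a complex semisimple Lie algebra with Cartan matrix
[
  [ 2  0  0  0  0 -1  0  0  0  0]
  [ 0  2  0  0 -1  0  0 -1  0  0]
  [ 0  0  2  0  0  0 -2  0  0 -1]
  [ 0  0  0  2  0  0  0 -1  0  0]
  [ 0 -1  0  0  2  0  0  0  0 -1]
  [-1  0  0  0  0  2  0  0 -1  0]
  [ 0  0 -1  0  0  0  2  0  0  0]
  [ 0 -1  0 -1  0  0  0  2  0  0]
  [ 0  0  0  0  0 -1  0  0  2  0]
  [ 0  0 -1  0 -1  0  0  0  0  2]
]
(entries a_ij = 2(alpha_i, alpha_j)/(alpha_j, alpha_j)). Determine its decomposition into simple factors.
type A_3 + type B_7

The diagram associated to this matrix has two connected components: the simple roots {alpha_1, alpha_6, alpha_9} form a chain of 3 nodes with single edges (A_3), and {alpha_2, alpha_3, alpha_4, alpha_5, alpha_7, alpha_8, alpha_10} form a chain of 7 nodes with a double edge at one end; the terminal node there is the unique short simple root (B_7). A semisimple Lie algebra decomposes uniquely as the direct sum of simple ideals, one per connected component of its Dynkin diagram, so g ≅ A_3 ⊕ B_7 (dimension 15 + 105 = 120).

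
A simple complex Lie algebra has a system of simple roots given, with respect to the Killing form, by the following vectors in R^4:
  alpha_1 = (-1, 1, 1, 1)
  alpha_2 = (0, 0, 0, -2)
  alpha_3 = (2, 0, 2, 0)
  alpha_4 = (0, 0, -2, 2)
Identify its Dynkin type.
Compute the Cartan integers a_ij = 2(alpha_i, alpha_j)/(alpha_j, alpha_j); the resulting 4x4 Cartan matrix is
[[2, -1, 0, 0], [-1, 2, 0, -1], [0, 0, 2, -1], [0, -2, -1, 2]].
The roots have two lengths (squared-length ratio 2:1); the short ones are alpha_{1,2}. The associated Dynkin diagram is a chain of 4 nodes with a double edge between the middle two (F_4), so the type is F_4.

F_4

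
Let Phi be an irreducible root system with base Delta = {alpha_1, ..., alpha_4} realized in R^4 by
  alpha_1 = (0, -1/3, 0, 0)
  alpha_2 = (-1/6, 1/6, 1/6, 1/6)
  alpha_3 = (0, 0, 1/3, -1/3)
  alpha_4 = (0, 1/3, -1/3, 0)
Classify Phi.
type F_4

Compute the Cartan integers a_ij = 2(alpha_i, alpha_j)/(alpha_j, alpha_j); the resulting 4x4 Cartan matrix is
[[2, -1, 0, -1], [-1, 2, 0, 0], [0, 0, 2, -1], [-2, 0, -1, 2]].
The roots have two lengths (squared-length ratio 2:1); the short ones are alpha_{1,2}. The associated Dynkin diagram is a chain of 4 nodes with a double edge between the middle two (F_4), so the type is F_4.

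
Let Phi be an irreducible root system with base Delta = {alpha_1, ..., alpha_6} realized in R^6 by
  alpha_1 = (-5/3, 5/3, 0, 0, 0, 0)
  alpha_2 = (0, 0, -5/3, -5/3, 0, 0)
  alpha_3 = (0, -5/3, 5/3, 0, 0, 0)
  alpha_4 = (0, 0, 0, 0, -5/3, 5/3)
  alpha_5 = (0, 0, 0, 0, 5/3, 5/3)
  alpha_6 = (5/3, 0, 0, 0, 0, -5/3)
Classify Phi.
D6

Compute the Cartan integers a_ij = 2(alpha_i, alpha_j)/(alpha_j, alpha_j); the resulting 6x6 Cartan matrix is
[[2, 0, -1, 0, 0, -1], [0, 2, -1, 0, 0, 0], [-1, -1, 2, 0, 0, 0], [0, 0, 0, 2, 0, -1], [0, 0, 0, 0, 2, -1], [-1, 0, 0, -1, -1, 2]].
All simple roots have the same length, so the diagram is simply laced. The associated Dynkin diagram is a chain of 4 nodes with a fork of two nodes at one end (D_6), so the type is D_6 (the algebra so(12)).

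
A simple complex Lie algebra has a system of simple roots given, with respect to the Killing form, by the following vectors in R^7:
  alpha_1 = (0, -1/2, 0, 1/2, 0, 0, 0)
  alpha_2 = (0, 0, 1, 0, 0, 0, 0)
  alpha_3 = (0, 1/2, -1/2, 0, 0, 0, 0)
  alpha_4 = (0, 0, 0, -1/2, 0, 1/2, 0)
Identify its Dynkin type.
Compute the Cartan integers a_ij = 2(alpha_i, alpha_j)/(alpha_j, alpha_j); the resulting 4x4 Cartan matrix is
[[2, 0, -1, -1], [0, 2, -2, 0], [-1, -1, 2, 0], [-1, 0, 0, 2]].
The roots have two lengths (squared-length ratio 2:1); the short ones are alpha_{1,3,4}. The associated Dynkin diagram is a chain of 4 nodes with a double edge at one end; the terminal node there is the unique long simple root (C_4), so the type is C_4 (the algebra sp(8)).

C4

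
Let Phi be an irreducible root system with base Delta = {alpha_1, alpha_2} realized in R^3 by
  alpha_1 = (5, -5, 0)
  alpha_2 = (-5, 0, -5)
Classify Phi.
type A_2

Compute the Cartan integers a_ij = 2(alpha_i, alpha_j)/(alpha_j, alpha_j); the resulting 2x2 Cartan matrix is
[[2, -1], [-1, 2]].
All simple roots have the same length, so the diagram is simply laced. The associated Dynkin diagram is a chain of 2 nodes with single edges (A_2), so the type is A_2 (the algebra sl(3)).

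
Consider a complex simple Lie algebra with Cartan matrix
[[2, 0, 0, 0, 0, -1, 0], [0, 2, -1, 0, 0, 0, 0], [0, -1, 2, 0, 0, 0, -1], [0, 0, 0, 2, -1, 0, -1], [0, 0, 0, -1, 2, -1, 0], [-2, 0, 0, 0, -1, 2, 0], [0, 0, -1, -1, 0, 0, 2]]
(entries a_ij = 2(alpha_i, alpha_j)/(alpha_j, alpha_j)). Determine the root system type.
The matrix has rank 7 with 2's on the diagonal. Reading the off-diagonal entries as Dynkin edges (a single edge where a_ij = a_ji = -1; a double or triple edge where a_ij * a_ji = 2 or 3), the diagram is a chain of 7 nodes with a double edge at one end; the terminal node there is the unique short simple root (B_7). One simple-root ordering that puts it in standard form is (alpha_2, alpha_3, alpha_7, alpha_4, alpha_5, alpha_6, alpha_1). So the algebra is type B_7, i.e. so(15).

B7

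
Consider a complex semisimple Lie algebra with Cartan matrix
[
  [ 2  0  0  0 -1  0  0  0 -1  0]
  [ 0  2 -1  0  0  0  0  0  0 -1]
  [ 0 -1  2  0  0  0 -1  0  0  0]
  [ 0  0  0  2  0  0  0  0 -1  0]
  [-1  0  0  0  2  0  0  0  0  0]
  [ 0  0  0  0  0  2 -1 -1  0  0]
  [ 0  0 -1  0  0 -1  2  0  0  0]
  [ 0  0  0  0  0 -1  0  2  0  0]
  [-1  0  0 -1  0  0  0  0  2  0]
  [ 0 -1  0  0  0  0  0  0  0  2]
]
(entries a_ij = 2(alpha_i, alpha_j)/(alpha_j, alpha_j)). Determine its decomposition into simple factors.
type A_4 ⊕ type A_6

The diagram associated to this matrix has two connected components: the simple roots {alpha_1, alpha_4, alpha_5, alpha_9} form a chain of 4 nodes with single edges (A_4), and {alpha_2, alpha_3, alpha_6, alpha_7, alpha_8, alpha_10} form a chain of 6 nodes with single edges (A_6). A semisimple Lie algebra decomposes uniquely as the direct sum of simple ideals, one per connected component of its Dynkin diagram, so g ≅ A_4 ⊕ A_6 (dimension 24 + 48 = 72).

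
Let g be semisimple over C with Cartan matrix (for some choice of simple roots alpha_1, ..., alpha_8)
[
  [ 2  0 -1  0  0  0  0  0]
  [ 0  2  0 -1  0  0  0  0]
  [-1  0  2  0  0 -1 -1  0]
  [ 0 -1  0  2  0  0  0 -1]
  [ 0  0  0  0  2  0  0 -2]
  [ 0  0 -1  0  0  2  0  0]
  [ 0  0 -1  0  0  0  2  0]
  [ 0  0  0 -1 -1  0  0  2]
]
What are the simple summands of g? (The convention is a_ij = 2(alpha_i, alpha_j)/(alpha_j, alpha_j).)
type C_4 + type D_4

The diagram associated to this matrix has two connected components: the simple roots {alpha_2, alpha_4, alpha_5, alpha_8} form a chain of 4 nodes with a double edge at one end; the terminal node there is the unique long simple root (C_4), and {alpha_1, alpha_3, alpha_6, alpha_7} form a chain of 2 nodes with a fork of two nodes at one end (D_4). A semisimple Lie algebra decomposes uniquely as the direct sum of simple ideals, one per connected component of its Dynkin diagram, so g ≅ C_4 ⊕ D_4 (dimension 36 + 28 = 64).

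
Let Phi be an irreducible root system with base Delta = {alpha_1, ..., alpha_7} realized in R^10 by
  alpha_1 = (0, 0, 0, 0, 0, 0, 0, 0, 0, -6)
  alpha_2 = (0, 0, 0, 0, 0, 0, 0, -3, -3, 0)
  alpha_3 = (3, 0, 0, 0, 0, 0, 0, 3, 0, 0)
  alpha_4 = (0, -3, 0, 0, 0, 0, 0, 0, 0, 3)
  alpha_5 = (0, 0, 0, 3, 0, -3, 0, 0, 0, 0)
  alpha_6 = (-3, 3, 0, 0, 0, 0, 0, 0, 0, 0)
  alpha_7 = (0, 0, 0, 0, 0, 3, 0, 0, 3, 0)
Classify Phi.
Compute the Cartan integers a_ij = 2(alpha_i, alpha_j)/(alpha_j, alpha_j); the resulting 7x7 Cartan matrix is
[[2, 0, 0, -2, 0, 0, 0], [0, 2, -1, 0, 0, 0, -1], [0, -1, 2, 0, 0, -1, 0], [-1, 0, 0, 2, 0, -1, 0], [0, 0, 0, 0, 2, 0, -1], [0, 0, -1, -1, 0, 2, 0], [0, -1, 0, 0, -1, 0, 2]].
The roots have two lengths (squared-length ratio 2:1); the short ones are alpha_{2,3,4,5,6,7}. The associated Dynkin diagram is a chain of 7 nodes with a double edge at one end; the terminal node there is the unique long simple root (C_7), so the type is C_7 (the algebra sp(14)).

C7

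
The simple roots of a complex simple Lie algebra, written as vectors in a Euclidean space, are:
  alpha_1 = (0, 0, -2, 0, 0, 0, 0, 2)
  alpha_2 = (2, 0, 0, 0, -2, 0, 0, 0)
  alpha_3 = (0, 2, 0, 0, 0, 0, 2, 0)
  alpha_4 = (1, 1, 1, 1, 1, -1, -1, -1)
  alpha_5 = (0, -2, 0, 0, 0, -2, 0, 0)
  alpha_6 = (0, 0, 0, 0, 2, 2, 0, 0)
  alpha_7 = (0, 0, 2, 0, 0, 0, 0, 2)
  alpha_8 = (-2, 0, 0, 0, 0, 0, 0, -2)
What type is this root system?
E_8

Compute the Cartan integers a_ij = 2(alpha_i, alpha_j)/(alpha_j, alpha_j); the resulting 8x8 Cartan matrix is
[[2, 0, 0, -1, 0, 0, 0, -1], [0, 2, 0, 0, 0, -1, 0, -1], [0, 0, 2, 0, -1, 0, 0, 0], [-1, 0, 0, 2, 0, 0, 0, 0], [0, 0, -1, 0, 2, -1, 0, 0], [0, -1, 0, 0, -1, 2, 0, 0], [0, 0, 0, 0, 0, 0, 2, -1], [-1, -1, 0, 0, 0, 0, -1, 2]].
All simple roots have the same length, so the diagram is simply laced. The associated Dynkin diagram is a chain of 7 nodes with one extra node attached to the third node from one end (E_8), so the type is E_8.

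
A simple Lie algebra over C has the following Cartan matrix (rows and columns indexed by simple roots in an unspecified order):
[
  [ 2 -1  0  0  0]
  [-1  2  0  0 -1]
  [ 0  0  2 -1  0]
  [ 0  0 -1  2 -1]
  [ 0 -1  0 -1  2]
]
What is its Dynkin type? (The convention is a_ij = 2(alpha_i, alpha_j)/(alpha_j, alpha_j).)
A_5

The matrix has rank 5 with 2's on the diagonal. Reading the off-diagonal entries as Dynkin edges (a single edge where a_ij = a_ji = -1; a double or triple edge where a_ij * a_ji = 2 or 3), the diagram is a chain of 5 nodes with single edges (A_5). One simple-root ordering that puts it in standard form is (alpha_1, alpha_2, alpha_5, alpha_4, alpha_3). So the algebra is type A_5, i.e. sl(6).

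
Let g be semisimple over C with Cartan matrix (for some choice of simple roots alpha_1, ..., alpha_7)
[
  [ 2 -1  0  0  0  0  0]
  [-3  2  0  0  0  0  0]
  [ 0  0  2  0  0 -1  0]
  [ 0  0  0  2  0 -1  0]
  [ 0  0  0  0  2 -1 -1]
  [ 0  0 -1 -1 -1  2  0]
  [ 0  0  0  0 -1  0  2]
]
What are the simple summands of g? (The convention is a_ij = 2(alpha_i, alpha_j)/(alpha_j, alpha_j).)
type D_5 ⊕ type G_2

The diagram associated to this matrix has two connected components: the simple roots {alpha_3, alpha_4, alpha_5, alpha_6, alpha_7} form a chain of 3 nodes with a fork of two nodes at one end (D_5), and {alpha_1, alpha_2} form two nodes joined by a triple edge (G_2). A semisimple Lie algebra decomposes uniquely as the direct sum of simple ideals, one per connected component of its Dynkin diagram, so g ≅ D_5 ⊕ G_2 (dimension 45 + 14 = 59).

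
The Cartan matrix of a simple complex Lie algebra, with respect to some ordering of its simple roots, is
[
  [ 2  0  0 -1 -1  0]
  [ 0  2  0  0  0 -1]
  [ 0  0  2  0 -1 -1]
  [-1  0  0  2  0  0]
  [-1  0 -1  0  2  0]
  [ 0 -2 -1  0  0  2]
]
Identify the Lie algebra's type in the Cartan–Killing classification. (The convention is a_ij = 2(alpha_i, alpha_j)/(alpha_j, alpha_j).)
The matrix has rank 6 with 2's on the diagonal. Reading the off-diagonal entries as Dynkin edges (a single edge where a_ij = a_ji = -1; a double or triple edge where a_ij * a_ji = 2 or 3), the diagram is a chain of 6 nodes with a double edge at one end; the terminal node there is the unique short simple root (B_6). One simple-root ordering that puts it in standard form is (alpha_4, alpha_1, alpha_5, alpha_3, alpha_6, alpha_2). So the algebra is type B_6, i.e. so(13).

B6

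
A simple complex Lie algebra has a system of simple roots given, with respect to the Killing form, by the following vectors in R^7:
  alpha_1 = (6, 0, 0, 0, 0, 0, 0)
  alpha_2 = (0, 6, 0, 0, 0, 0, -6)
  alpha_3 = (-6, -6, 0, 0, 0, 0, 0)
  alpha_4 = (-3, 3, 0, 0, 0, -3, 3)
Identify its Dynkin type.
F_4

Compute the Cartan integers a_ij = 2(alpha_i, alpha_j)/(alpha_j, alpha_j); the resulting 4x4 Cartan matrix is
[[2, 0, -1, -1], [0, 2, -1, 0], [-2, -1, 2, 0], [-1, 0, 0, 2]].
The roots have two lengths (squared-length ratio 2:1); the short ones are alpha_{1,4}. The associated Dynkin diagram is a chain of 4 nodes with a double edge between the middle two (F_4), so the type is F_4.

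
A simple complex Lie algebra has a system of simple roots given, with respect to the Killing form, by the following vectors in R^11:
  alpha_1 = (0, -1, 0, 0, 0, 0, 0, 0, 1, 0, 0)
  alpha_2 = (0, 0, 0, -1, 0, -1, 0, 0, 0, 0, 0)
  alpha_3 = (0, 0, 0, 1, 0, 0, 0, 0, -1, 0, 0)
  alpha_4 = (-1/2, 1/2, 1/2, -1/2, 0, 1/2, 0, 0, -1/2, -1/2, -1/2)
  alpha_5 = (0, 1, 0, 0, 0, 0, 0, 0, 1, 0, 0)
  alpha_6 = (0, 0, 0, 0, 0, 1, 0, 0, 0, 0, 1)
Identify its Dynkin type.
E_6

Compute the Cartan integers a_ij = 2(alpha_i, alpha_j)/(alpha_j, alpha_j); the resulting 6x6 Cartan matrix is
[[2, 0, -1, -1, 0, 0], [0, 2, -1, 0, 0, -1], [-1, -1, 2, 0, -1, 0], [-1, 0, 0, 2, 0, 0], [0, 0, -1, 0, 2, 0], [0, -1, 0, 0, 0, 2]].
All simple roots have the same length, so the diagram is simply laced. The associated Dynkin diagram is a chain of 5 nodes with one extra node attached to the third node from one end (E_6), so the type is E_6.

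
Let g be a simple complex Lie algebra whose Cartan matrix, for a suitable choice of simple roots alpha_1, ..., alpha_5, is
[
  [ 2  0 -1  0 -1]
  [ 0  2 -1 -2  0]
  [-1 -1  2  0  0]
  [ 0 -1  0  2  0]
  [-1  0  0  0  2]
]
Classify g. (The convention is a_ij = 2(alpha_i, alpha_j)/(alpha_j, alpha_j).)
The matrix has rank 5 with 2's on the diagonal. Reading the off-diagonal entries as Dynkin edges (a single edge where a_ij = a_ji = -1; a double or triple edge where a_ij * a_ji = 2 or 3), the diagram is a chain of 5 nodes with a double edge at one end; the terminal node there is the unique short simple root (B_5). One simple-root ordering that puts it in standard form is (alpha_5, alpha_1, alpha_3, alpha_2, alpha_4). So the algebra is type B_5, i.e. so(11).

type B_5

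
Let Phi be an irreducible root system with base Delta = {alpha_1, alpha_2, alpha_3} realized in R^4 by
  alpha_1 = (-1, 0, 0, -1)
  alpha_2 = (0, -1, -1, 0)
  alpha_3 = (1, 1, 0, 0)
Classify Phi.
A_3 (sl(4))

Compute the Cartan integers a_ij = 2(alpha_i, alpha_j)/(alpha_j, alpha_j); the resulting 3x3 Cartan matrix is
[[2, 0, -1], [0, 2, -1], [-1, -1, 2]].
All simple roots have the same length, so the diagram is simply laced. The associated Dynkin diagram is a chain of 3 nodes with single edges (A_3), so the type is A_3 (the algebra sl(4)).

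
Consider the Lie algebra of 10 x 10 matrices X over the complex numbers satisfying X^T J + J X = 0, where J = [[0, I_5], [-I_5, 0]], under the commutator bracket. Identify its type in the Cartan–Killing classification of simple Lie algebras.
This is sp(10), which has dimension 10(10+1)/2 = 55 and rank 10/2 = 5. In the classification of classical Lie algebras, the symplectic algebra sp(2n) has type C_n; here n = 5, so the Dynkin diagram is a chain of 5 nodes with a double edge at one end; the terminal node there is the unique long simple root (C_5). Hence the type is C_5.

C_5 (sp(10))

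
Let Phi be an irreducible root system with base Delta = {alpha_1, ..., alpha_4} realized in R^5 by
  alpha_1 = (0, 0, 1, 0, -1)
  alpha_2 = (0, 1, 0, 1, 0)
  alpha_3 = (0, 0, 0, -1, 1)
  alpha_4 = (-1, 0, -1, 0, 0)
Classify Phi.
Compute the Cartan integers a_ij = 2(alpha_i, alpha_j)/(alpha_j, alpha_j); the resulting 4x4 Cartan matrix is
[[2, 0, -1, -1], [0, 2, -1, 0], [-1, -1, 2, 0], [-1, 0, 0, 2]].
All simple roots have the same length, so the diagram is simply laced. The associated Dynkin diagram is a chain of 4 nodes with single edges (A_4), so the type is A_4 (the algebra sl(5)).

A4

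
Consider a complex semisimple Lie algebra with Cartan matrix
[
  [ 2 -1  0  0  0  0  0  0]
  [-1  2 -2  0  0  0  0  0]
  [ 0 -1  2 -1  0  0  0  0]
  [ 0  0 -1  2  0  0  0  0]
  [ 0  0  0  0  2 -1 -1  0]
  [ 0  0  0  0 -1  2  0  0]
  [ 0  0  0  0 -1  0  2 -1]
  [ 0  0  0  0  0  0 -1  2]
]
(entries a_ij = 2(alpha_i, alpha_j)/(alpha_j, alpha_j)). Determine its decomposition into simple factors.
The diagram associated to this matrix has two connected components: the simple roots {alpha_5, alpha_6, alpha_7, alpha_8} form a chain of 4 nodes with single edges (A_4), and {alpha_1, alpha_2, alpha_3, alpha_4} form a chain of 4 nodes with a double edge between the middle two (F_4). A semisimple Lie algebra decomposes uniquely as the direct sum of simple ideals, one per connected component of its Dynkin diagram, so g ≅ A_4 ⊕ F_4 (dimension 24 + 52 = 76).

A_4 (sl(5)) ⊕ F_4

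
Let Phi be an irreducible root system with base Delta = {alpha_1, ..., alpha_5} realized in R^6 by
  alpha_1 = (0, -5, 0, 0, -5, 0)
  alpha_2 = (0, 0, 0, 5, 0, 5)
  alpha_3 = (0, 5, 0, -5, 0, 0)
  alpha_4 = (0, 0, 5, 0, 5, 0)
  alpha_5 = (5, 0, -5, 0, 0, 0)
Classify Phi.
A_5

Compute the Cartan integers a_ij = 2(alpha_i, alpha_j)/(alpha_j, alpha_j); the resulting 5x5 Cartan matrix is
[[2, 0, -1, -1, 0], [0, 2, -1, 0, 0], [-1, -1, 2, 0, 0], [-1, 0, 0, 2, -1], [0, 0, 0, -1, 2]].
All simple roots have the same length, so the diagram is simply laced. The associated Dynkin diagram is a chain of 5 nodes with single edges (A_5), so the type is A_5 (the algebra sl(6)).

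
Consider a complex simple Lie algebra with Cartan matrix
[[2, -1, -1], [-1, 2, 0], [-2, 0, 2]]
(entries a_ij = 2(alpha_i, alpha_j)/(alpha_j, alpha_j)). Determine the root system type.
C_3 (sp(6))

The matrix has rank 3 with 2's on the diagonal. Reading the off-diagonal entries as Dynkin edges (a single edge where a_ij = a_ji = -1; a double or triple edge where a_ij * a_ji = 2 or 3), the diagram is a chain of 3 nodes with a double edge at one end; the terminal node there is the unique long simple root (C_3). One simple-root ordering that puts it in standard form is (alpha_2, alpha_1, alpha_3). So the algebra is type C_3, i.e. sp(6).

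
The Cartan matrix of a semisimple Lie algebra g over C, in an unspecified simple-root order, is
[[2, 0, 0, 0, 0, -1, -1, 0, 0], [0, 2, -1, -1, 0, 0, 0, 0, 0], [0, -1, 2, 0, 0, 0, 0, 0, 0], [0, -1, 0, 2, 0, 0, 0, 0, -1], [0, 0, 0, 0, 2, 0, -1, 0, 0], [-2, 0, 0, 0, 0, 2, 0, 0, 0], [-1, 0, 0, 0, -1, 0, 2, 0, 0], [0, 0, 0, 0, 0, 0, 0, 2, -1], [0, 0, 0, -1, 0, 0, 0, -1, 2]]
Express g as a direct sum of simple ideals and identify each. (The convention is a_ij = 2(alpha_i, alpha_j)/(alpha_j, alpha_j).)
A_5 (sl(6)) ⊕ C_4 (sp(8))

The diagram associated to this matrix has two connected components: the simple roots {alpha_2, alpha_3, alpha_4, alpha_8, alpha_9} form a chain of 5 nodes with single edges (A_5), and {alpha_1, alpha_5, alpha_6, alpha_7} form a chain of 4 nodes with a double edge at one end; the terminal node there is the unique long simple root (C_4). A semisimple Lie algebra decomposes uniquely as the direct sum of simple ideals, one per connected component of its Dynkin diagram, so g ≅ A_5 ⊕ C_4 (dimension 35 + 36 = 71).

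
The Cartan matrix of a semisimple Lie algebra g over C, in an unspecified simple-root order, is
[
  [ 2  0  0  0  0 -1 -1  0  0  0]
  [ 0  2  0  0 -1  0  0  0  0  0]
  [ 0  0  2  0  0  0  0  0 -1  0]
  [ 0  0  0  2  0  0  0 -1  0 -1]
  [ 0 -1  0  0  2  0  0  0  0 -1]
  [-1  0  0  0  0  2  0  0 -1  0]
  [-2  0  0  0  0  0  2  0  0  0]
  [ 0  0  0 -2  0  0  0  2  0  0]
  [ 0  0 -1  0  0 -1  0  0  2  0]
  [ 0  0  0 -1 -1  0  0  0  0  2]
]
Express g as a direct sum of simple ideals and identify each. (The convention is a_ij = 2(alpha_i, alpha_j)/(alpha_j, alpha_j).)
The diagram associated to this matrix has two connected components: the simple roots {alpha_2, alpha_4, alpha_5, alpha_8, alpha_10} form a chain of 5 nodes with a double edge at one end; the terminal node there is the unique long simple root (C_5), and {alpha_1, alpha_3, alpha_6, alpha_7, alpha_9} form a chain of 5 nodes with a double edge at one end; the terminal node there is the unique long simple root (C_5). A semisimple Lie algebra decomposes uniquely as the direct sum of simple ideals, one per connected component of its Dynkin diagram, so g ≅ C_5 ⊕ C_5 (dimension 55 + 55 = 110).

C_5 ⊕ C_5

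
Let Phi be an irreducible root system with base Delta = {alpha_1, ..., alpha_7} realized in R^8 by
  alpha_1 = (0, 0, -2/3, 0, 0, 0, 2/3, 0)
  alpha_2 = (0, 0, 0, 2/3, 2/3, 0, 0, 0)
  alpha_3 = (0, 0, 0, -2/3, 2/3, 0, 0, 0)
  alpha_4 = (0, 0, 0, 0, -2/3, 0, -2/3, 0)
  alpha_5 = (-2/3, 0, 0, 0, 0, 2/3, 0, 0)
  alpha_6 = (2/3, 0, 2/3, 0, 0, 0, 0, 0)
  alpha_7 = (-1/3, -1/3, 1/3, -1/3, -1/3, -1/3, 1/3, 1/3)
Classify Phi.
Compute the Cartan integers a_ij = 2(alpha_i, alpha_j)/(alpha_j, alpha_j); the resulting 7x7 Cartan matrix is
[[2, 0, 0, -1, 0, -1, 0], [0, 2, 0, -1, 0, 0, -1], [0, 0, 2, -1, 0, 0, 0], [-1, -1, -1, 2, 0, 0, 0], [0, 0, 0, 0, 2, -1, 0], [-1, 0, 0, 0, -1, 2, 0], [0, -1, 0, 0, 0, 0, 2]].
All simple roots have the same length, so the diagram is simply laced. The associated Dynkin diagram is a chain of 6 nodes with one extra node attached to the third node from one end (E_7), so the type is E_7.

E_7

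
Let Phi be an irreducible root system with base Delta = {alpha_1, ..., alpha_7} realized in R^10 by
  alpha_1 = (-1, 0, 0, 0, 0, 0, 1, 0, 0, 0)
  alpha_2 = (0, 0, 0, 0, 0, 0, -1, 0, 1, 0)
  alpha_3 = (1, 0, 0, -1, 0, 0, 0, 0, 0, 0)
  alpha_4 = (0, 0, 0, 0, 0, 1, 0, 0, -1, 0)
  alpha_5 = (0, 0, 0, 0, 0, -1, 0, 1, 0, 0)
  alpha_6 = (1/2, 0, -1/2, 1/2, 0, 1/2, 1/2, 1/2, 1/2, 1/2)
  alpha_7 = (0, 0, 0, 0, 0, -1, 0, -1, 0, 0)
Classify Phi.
E_7

Compute the Cartan integers a_ij = 2(alpha_i, alpha_j)/(alpha_j, alpha_j); the resulting 7x7 Cartan matrix is
[[2, -1, -1, 0, 0, 0, 0], [-1, 2, 0, -1, 0, 0, 0], [-1, 0, 2, 0, 0, 0, 0], [0, -1, 0, 2, -1, 0, -1], [0, 0, 0, -1, 2, 0, 0], [0, 0, 0, 0, 0, 2, -1], [0, 0, 0, -1, 0, -1, 2]].
All simple roots have the same length, so the diagram is simply laced. The associated Dynkin diagram is a chain of 6 nodes with one extra node attached to the third node from one end (E_7), so the type is E_7.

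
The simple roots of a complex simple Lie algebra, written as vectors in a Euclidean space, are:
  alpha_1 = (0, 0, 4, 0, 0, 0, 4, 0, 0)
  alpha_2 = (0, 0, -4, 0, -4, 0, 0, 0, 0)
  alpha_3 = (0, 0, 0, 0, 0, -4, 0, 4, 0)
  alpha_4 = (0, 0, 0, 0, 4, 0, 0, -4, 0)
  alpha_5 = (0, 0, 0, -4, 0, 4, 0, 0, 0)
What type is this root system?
Compute the Cartan integers a_ij = 2(alpha_i, alpha_j)/(alpha_j, alpha_j); the resulting 5x5 Cartan matrix is
[[2, -1, 0, 0, 0], [-1, 2, 0, -1, 0], [0, 0, 2, -1, -1], [0, -1, -1, 2, 0], [0, 0, -1, 0, 2]].
All simple roots have the same length, so the diagram is simply laced. The associated Dynkin diagram is a chain of 5 nodes with single edges (A_5), so the type is A_5 (the algebra sl(6)).

A_5 (sl(6))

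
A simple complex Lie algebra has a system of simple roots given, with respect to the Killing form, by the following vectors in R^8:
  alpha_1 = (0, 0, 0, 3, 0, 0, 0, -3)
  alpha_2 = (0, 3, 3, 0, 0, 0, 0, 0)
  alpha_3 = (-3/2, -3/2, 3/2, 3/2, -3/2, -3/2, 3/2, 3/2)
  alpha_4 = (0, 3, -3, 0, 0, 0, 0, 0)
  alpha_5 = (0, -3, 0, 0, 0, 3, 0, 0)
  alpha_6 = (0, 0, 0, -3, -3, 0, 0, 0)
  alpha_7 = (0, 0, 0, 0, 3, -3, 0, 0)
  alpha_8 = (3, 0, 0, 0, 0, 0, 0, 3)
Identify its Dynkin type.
E8

Compute the Cartan integers a_ij = 2(alpha_i, alpha_j)/(alpha_j, alpha_j); the resulting 8x8 Cartan matrix is
[[2, 0, 0, 0, 0, -1, 0, -1], [0, 2, 0, 0, -1, 0, 0, 0], [0, 0, 2, -1, 0, 0, 0, 0], [0, 0, -1, 2, -1, 0, 0, 0], [0, -1, 0, -1, 2, 0, -1, 0], [-1, 0, 0, 0, 0, 2, -1, 0], [0, 0, 0, 0, -1, -1, 2, 0], [-1, 0, 0, 0, 0, 0, 0, 2]].
All simple roots have the same length, so the diagram is simply laced. The associated Dynkin diagram is a chain of 7 nodes with one extra node attached to the third node from one end (E_8), so the type is E_8.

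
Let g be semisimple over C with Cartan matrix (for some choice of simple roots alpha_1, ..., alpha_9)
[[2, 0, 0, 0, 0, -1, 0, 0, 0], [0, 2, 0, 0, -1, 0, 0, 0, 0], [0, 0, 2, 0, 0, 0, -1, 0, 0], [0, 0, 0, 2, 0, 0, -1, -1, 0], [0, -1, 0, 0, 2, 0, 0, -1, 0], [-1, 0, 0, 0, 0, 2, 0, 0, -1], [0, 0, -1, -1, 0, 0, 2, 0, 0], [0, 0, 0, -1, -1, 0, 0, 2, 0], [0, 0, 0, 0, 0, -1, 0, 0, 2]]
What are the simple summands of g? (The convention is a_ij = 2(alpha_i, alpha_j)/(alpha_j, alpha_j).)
The diagram associated to this matrix has two connected components: the simple roots {alpha_1, alpha_6, alpha_9} form a chain of 3 nodes with single edges (A_3), and {alpha_2, alpha_3, alpha_4, alpha_5, alpha_7, alpha_8} form a chain of 6 nodes with single edges (A_6). A semisimple Lie algebra decomposes uniquely as the direct sum of simple ideals, one per connected component of its Dynkin diagram, so g ≅ A_3 ⊕ A_6 (dimension 15 + 48 = 63).

type A_3 ⊕ type A_6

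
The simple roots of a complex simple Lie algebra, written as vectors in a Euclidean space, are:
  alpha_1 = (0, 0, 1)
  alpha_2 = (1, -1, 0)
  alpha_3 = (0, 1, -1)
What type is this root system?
B3

Compute the Cartan integers a_ij = 2(alpha_i, alpha_j)/(alpha_j, alpha_j); the resulting 3x3 Cartan matrix is
[[2, 0, -1], [0, 2, -1], [-2, -1, 2]].
The roots have two lengths (squared-length ratio 2:1); the short ones are alpha_{1}. The associated Dynkin diagram is a chain of 3 nodes with a double edge at one end; the terminal node there is the unique short simple root (B_3), so the type is B_3 (the algebra so(7)).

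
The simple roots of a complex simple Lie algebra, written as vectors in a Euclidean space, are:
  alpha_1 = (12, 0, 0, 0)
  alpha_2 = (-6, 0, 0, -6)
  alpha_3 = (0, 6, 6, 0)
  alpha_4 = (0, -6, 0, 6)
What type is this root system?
C4

Compute the Cartan integers a_ij = 2(alpha_i, alpha_j)/(alpha_j, alpha_j); the resulting 4x4 Cartan matrix is
[[2, -2, 0, 0], [-1, 2, 0, -1], [0, 0, 2, -1], [0, -1, -1, 2]].
The roots have two lengths (squared-length ratio 2:1); the short ones are alpha_{2,3,4}. The associated Dynkin diagram is a chain of 4 nodes with a double edge at one end; the terminal node there is the unique long simple root (C_4), so the type is C_4 (the algebra sp(8)).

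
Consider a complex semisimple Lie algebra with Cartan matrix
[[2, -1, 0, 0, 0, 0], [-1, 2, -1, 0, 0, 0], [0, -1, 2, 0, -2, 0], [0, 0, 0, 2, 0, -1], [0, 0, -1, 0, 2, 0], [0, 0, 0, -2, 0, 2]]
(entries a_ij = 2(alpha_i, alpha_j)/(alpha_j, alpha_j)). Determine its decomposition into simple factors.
The diagram associated to this matrix has two connected components: the simple roots {alpha_4, alpha_6} form a chain of 2 nodes with a double edge at one end; the terminal node there is the unique short simple root (B_2), and {alpha_1, alpha_2, alpha_3, alpha_5} form a chain of 4 nodes with a double edge at one end; the terminal node there is the unique short simple root (B_4). A semisimple Lie algebra decomposes uniquely as the direct sum of simple ideals, one per connected component of its Dynkin diagram, so g ≅ B_2 ⊕ B_4 (dimension 10 + 36 = 46).

type B_2 + type B_4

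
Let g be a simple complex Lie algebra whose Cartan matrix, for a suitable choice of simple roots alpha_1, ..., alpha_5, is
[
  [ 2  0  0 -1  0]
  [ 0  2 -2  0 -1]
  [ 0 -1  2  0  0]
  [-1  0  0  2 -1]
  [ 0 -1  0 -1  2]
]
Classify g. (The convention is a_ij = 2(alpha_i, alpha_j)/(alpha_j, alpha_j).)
The matrix has rank 5 with 2's on the diagonal. Reading the off-diagonal entries as Dynkin edges (a single edge where a_ij = a_ji = -1; a double or triple edge where a_ij * a_ji = 2 or 3), the diagram is a chain of 5 nodes with a double edge at one end; the terminal node there is the unique short simple root (B_5). One simple-root ordering that puts it in standard form is (alpha_1, alpha_4, alpha_5, alpha_2, alpha_3). So the algebra is type B_5, i.e. so(11).

B5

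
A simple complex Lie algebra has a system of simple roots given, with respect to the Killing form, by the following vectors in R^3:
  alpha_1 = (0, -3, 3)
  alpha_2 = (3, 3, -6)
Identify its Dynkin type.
Compute the Cartan integers a_ij = 2(alpha_i, alpha_j)/(alpha_j, alpha_j); the resulting 2x2 Cartan matrix is
[[2, -1], [-3, 2]].
The roots have two lengths (squared-length ratio 3:1); the short ones are alpha_{1}. The associated Dynkin diagram is two nodes joined by a triple edge (G_2), so the type is G_2.

G_2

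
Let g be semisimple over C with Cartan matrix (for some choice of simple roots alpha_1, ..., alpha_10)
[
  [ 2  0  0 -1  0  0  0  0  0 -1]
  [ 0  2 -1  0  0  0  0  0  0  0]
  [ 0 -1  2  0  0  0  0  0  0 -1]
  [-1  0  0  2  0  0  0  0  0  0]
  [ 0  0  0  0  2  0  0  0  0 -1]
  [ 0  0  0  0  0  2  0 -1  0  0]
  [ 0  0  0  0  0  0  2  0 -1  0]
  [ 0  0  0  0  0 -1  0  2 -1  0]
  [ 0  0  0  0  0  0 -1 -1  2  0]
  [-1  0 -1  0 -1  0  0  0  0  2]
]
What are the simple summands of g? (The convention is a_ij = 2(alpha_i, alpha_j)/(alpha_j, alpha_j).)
A4 ⊕ E6

The diagram associated to this matrix has two connected components: the simple roots {alpha_6, alpha_7, alpha_8, alpha_9} form a chain of 4 nodes with single edges (A_4), and {alpha_1, alpha_2, alpha_3, alpha_4, alpha_5, alpha_10} form a chain of 5 nodes with one extra node attached to the third node from one end (E_6). A semisimple Lie algebra decomposes uniquely as the direct sum of simple ideals, one per connected component of its Dynkin diagram, so g ≅ A_4 ⊕ E_6 (dimension 24 + 78 = 102).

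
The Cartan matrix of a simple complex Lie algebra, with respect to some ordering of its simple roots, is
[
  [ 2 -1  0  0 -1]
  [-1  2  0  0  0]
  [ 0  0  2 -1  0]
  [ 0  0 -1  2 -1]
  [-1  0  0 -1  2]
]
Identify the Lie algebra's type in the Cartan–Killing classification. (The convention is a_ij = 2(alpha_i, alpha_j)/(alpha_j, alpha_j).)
A5

The matrix has rank 5 with 2's on the diagonal. Reading the off-diagonal entries as Dynkin edges (a single edge where a_ij = a_ji = -1; a double or triple edge where a_ij * a_ji = 2 or 3), the diagram is a chain of 5 nodes with single edges (A_5). One simple-root ordering that puts it in standard form is (alpha_2, alpha_1, alpha_5, alpha_4, alpha_3). So the algebra is type A_5, i.e. sl(6).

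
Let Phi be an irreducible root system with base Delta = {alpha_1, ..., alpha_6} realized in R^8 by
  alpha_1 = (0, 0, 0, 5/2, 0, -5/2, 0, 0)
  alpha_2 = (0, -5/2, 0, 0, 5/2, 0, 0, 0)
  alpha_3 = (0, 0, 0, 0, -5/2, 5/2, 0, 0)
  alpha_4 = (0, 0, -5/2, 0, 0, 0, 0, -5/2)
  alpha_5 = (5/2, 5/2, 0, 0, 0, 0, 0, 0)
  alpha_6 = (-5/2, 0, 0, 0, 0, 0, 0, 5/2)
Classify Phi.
Compute the Cartan integers a_ij = 2(alpha_i, alpha_j)/(alpha_j, alpha_j); the resulting 6x6 Cartan matrix is
[[2, 0, -1, 0, 0, 0], [0, 2, -1, 0, -1, 0], [-1, -1, 2, 0, 0, 0], [0, 0, 0, 2, 0, -1], [0, -1, 0, 0, 2, -1], [0, 0, 0, -1, -1, 2]].
All simple roots have the same length, so the diagram is simply laced. The associated Dynkin diagram is a chain of 6 nodes with single edges (A_6), so the type is A_6 (the algebra sl(7)).

A6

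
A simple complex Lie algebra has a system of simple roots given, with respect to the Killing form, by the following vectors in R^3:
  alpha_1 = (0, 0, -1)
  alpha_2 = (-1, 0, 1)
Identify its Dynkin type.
Compute the Cartan integers a_ij = 2(alpha_i, alpha_j)/(alpha_j, alpha_j); the resulting 2x2 Cartan matrix is
[[2, -1], [-2, 2]].
The roots have two lengths (squared-length ratio 2:1); the short ones are alpha_{1}. The associated Dynkin diagram is a chain of 2 nodes with a double edge at one end; the terminal node there is the unique short simple root (B_2), so the type is B_2 (the algebra so(5)).

B_2 (so(5))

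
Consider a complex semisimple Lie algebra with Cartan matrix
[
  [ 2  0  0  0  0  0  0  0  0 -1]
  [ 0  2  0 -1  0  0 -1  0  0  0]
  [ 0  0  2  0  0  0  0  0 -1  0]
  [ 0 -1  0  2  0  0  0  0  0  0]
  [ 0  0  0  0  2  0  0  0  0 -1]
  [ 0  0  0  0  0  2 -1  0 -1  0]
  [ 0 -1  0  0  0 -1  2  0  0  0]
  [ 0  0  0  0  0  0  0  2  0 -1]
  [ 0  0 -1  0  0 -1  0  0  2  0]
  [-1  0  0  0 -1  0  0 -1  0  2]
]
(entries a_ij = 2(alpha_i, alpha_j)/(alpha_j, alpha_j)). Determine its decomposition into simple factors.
A_6 + D_4

The diagram associated to this matrix has two connected components: the simple roots {alpha_2, alpha_3, alpha_4, alpha_6, alpha_7, alpha_9} form a chain of 6 nodes with single edges (A_6), and {alpha_1, alpha_5, alpha_8, alpha_10} form a chain of 2 nodes with a fork of two nodes at one end (D_4). A semisimple Lie algebra decomposes uniquely as the direct sum of simple ideals, one per connected component of its Dynkin diagram, so g ≅ A_6 ⊕ D_4 (dimension 48 + 28 = 76).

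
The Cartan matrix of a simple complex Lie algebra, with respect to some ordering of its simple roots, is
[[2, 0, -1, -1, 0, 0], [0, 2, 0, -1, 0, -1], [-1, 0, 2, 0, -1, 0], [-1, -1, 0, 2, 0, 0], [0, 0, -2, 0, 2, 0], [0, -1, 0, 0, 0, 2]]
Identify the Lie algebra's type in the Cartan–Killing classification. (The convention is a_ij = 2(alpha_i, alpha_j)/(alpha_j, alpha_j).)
The matrix has rank 6 with 2's on the diagonal. Reading the off-diagonal entries as Dynkin edges (a single edge where a_ij = a_ji = -1; a double or triple edge where a_ij * a_ji = 2 or 3), the diagram is a chain of 6 nodes with a double edge at one end; the terminal node there is the unique long simple root (C_6). One simple-root ordering that puts it in standard form is (alpha_6, alpha_2, alpha_4, alpha_1, alpha_3, alpha_5). So the algebra is type C_6, i.e. sp(12).

C6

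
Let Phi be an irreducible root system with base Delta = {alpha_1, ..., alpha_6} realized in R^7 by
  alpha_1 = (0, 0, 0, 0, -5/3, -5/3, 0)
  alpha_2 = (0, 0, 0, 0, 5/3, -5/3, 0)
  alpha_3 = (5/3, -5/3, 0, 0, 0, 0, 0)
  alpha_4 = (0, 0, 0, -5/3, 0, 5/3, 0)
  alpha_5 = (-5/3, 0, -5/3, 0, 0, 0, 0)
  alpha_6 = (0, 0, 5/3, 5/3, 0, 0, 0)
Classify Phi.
type D_6

Compute the Cartan integers a_ij = 2(alpha_i, alpha_j)/(alpha_j, alpha_j); the resulting 6x6 Cartan matrix is
[[2, 0, 0, -1, 0, 0], [0, 2, 0, -1, 0, 0], [0, 0, 2, 0, -1, 0], [-1, -1, 0, 2, 0, -1], [0, 0, -1, 0, 2, -1], [0, 0, 0, -1, -1, 2]].
All simple roots have the same length, so the diagram is simply laced. The associated Dynkin diagram is a chain of 4 nodes with a fork of two nodes at one end (D_6), so the type is D_6 (the algebra so(12)).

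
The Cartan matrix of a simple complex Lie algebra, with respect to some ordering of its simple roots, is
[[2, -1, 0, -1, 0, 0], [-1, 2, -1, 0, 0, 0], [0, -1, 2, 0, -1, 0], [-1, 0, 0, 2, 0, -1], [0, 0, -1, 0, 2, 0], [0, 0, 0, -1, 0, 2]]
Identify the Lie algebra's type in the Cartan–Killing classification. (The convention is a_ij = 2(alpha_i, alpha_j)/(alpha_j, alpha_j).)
The matrix has rank 6 with 2's on the diagonal. Reading the off-diagonal entries as Dynkin edges (a single edge where a_ij = a_ji = -1; a double or triple edge where a_ij * a_ji = 2 or 3), the diagram is a chain of 6 nodes with single edges (A_6). One simple-root ordering that puts it in standard form is (alpha_6, alpha_4, alpha_1, alpha_2, alpha_3, alpha_5). So the algebra is type A_6, i.e. sl(7).

A_6 (sl(7))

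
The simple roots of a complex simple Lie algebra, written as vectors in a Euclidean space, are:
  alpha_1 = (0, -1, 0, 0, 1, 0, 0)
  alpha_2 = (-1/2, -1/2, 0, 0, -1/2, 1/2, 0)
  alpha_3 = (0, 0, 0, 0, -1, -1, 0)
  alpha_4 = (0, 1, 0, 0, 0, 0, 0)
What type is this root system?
Compute the Cartan integers a_ij = 2(alpha_i, alpha_j)/(alpha_j, alpha_j); the resulting 4x4 Cartan matrix is
[[2, 0, -1, -2], [0, 2, 0, -1], [-1, 0, 2, 0], [-1, -1, 0, 2]].
The roots have two lengths (squared-length ratio 2:1); the short ones are alpha_{2,4}. The associated Dynkin diagram is a chain of 4 nodes with a double edge between the middle two (F_4), so the type is F_4.

F_4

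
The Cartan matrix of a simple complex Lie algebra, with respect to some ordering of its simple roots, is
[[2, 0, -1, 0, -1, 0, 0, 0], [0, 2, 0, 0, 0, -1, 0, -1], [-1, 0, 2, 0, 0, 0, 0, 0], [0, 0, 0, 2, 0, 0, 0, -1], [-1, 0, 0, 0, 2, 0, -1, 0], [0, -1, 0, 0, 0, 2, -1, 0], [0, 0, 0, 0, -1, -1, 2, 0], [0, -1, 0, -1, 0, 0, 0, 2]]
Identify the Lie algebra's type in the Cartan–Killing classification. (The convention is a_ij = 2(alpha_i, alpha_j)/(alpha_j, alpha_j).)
A8

The matrix has rank 8 with 2's on the diagonal. Reading the off-diagonal entries as Dynkin edges (a single edge where a_ij = a_ji = -1; a double or triple edge where a_ij * a_ji = 2 or 3), the diagram is a chain of 8 nodes with single edges (A_8). One simple-root ordering that puts it in standard form is (alpha_4, alpha_8, alpha_2, alpha_6, alpha_7, alpha_5, alpha_1, alpha_3). So the algebra is type A_8, i.e. sl(9).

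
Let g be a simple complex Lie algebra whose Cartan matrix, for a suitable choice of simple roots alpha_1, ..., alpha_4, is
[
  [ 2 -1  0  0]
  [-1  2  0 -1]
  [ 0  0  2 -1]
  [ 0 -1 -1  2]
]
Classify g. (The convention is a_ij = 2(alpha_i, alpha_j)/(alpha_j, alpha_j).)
type A_4

The matrix has rank 4 with 2's on the diagonal. Reading the off-diagonal entries as Dynkin edges (a single edge where a_ij = a_ji = -1; a double or triple edge where a_ij * a_ji = 2 or 3), the diagram is a chain of 4 nodes with single edges (A_4). One simple-root ordering that puts it in standard form is (alpha_1, alpha_2, alpha_4, alpha_3). So the algebra is type A_4, i.e. sl(5).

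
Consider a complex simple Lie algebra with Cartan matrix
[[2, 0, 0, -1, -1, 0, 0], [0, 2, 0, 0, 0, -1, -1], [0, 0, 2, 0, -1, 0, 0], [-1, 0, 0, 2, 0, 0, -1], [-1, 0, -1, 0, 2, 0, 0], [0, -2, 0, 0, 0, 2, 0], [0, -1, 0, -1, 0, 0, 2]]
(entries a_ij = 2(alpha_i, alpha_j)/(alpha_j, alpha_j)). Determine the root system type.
The matrix has rank 7 with 2's on the diagonal. Reading the off-diagonal entries as Dynkin edges (a single edge where a_ij = a_ji = -1; a double or triple edge where a_ij * a_ji = 2 or 3), the diagram is a chain of 7 nodes with a double edge at one end; the terminal node there is the unique long simple root (C_7). One simple-root ordering that puts it in standard form is (alpha_3, alpha_5, alpha_1, alpha_4, alpha_7, alpha_2, alpha_6). So the algebra is type C_7, i.e. sp(14).

C_7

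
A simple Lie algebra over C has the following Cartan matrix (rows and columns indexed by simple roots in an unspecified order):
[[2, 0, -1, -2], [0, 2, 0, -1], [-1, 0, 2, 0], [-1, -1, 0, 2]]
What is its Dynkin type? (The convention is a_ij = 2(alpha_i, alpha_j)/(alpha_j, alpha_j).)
F_4

The matrix has rank 4 with 2's on the diagonal. Reading the off-diagonal entries as Dynkin edges (a single edge where a_ij = a_ji = -1; a double or triple edge where a_ij * a_ji = 2 or 3), the diagram is a chain of 4 nodes with a double edge between the middle two (F_4). One simple-root ordering that puts it in standard form is (alpha_3, alpha_1, alpha_4, alpha_2). So the algebra is type F_4.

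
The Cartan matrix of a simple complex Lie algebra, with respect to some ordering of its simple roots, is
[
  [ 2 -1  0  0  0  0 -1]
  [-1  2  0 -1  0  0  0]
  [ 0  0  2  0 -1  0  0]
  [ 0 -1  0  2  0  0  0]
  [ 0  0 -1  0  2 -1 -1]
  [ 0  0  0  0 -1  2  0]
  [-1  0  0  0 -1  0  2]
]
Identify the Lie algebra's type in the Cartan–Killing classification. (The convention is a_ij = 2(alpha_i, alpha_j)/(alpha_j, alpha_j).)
The matrix has rank 7 with 2's on the diagonal. Reading the off-diagonal entries as Dynkin edges (a single edge where a_ij = a_ji = -1; a double or triple edge where a_ij * a_ji = 2 or 3), the diagram is a chain of 5 nodes with a fork of two nodes at one end (D_7). One simple-root ordering that puts it in standard form is (alpha_4, alpha_2, alpha_1, alpha_7, alpha_5, alpha_6, alpha_3). So the algebra is type D_7, i.e. so(14).

type D_7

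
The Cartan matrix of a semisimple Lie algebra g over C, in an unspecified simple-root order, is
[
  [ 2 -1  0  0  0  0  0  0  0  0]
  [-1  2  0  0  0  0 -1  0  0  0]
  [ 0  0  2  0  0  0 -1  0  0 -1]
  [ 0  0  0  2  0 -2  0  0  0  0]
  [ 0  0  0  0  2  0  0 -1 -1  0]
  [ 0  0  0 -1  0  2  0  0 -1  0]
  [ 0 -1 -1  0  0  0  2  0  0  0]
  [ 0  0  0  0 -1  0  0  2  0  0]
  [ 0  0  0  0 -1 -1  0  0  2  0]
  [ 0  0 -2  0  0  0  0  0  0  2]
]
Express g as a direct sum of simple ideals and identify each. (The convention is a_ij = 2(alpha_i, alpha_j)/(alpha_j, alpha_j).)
C_5 (sp(10)) + C_5 (sp(10))

The diagram associated to this matrix has two connected components: the simple roots {alpha_1, alpha_2, alpha_3, alpha_7, alpha_10} form a chain of 5 nodes with a double edge at one end; the terminal node there is the unique long simple root (C_5), and {alpha_4, alpha_5, alpha_6, alpha_8, alpha_9} form a chain of 5 nodes with a double edge at one end; the terminal node there is the unique long simple root (C_5). A semisimple Lie algebra decomposes uniquely as the direct sum of simple ideals, one per connected component of its Dynkin diagram, so g ≅ C_5 ⊕ C_5 (dimension 55 + 55 = 110).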